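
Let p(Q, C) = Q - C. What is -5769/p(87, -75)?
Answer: -641/18 ≈ -35.611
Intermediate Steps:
-5769/p(87, -75) = -5769/(87 - 1*(-75)) = -5769/(87 + 75) = -5769/162 = -5769*1/162 = -641/18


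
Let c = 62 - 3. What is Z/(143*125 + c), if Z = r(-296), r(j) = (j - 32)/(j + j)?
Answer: 41/1327116 ≈ 3.0894e-5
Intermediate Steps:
c = 59
r(j) = (-32 + j)/(2*j) (r(j) = (-32 + j)/((2*j)) = (-32 + j)*(1/(2*j)) = (-32 + j)/(2*j))
Z = 41/74 (Z = (1/2)*(-32 - 296)/(-296) = (1/2)*(-1/296)*(-328) = 41/74 ≈ 0.55405)
Z/(143*125 + c) = 41/(74*(143*125 + 59)) = 41/(74*(17875 + 59)) = (41/74)/17934 = (41/74)*(1/17934) = 41/1327116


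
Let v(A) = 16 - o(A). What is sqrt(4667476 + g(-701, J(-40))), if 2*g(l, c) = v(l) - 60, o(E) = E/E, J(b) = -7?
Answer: sqrt(18669814)/2 ≈ 2160.4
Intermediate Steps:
o(E) = 1
v(A) = 15 (v(A) = 16 - 1*1 = 16 - 1 = 15)
g(l, c) = -45/2 (g(l, c) = (15 - 60)/2 = (1/2)*(-45) = -45/2)
sqrt(4667476 + g(-701, J(-40))) = sqrt(4667476 - 45/2) = sqrt(9334907/2) = sqrt(18669814)/2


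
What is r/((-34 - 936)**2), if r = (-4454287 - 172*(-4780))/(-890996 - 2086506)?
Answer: 3632127/2801531631800 ≈ 1.2965e-6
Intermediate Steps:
r = 3632127/2977502 (r = (-4454287 + 822160)/(-2977502) = -3632127*(-1/2977502) = 3632127/2977502 ≈ 1.2199)
r/((-34 - 936)**2) = 3632127/(2977502*((-34 - 936)**2)) = 3632127/(2977502*((-970)**2)) = (3632127/2977502)/940900 = (3632127/2977502)*(1/940900) = 3632127/2801531631800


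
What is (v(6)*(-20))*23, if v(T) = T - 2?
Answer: -1840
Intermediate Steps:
v(T) = -2 + T
(v(6)*(-20))*23 = ((-2 + 6)*(-20))*23 = (4*(-20))*23 = -80*23 = -1840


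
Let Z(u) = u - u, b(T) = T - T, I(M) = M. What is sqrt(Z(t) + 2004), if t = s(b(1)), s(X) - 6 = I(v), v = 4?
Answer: 2*sqrt(501) ≈ 44.766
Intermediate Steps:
b(T) = 0
s(X) = 10 (s(X) = 6 + 4 = 10)
t = 10
Z(u) = 0
sqrt(Z(t) + 2004) = sqrt(0 + 2004) = sqrt(2004) = 2*sqrt(501)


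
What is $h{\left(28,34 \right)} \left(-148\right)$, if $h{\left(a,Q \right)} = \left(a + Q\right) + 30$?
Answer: $-13616$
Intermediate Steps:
$h{\left(a,Q \right)} = 30 + Q + a$ ($h{\left(a,Q \right)} = \left(Q + a\right) + 30 = 30 + Q + a$)
$h{\left(28,34 \right)} \left(-148\right) = \left(30 + 34 + 28\right) \left(-148\right) = 92 \left(-148\right) = -13616$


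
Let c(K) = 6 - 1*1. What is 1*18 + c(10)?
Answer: 23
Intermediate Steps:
c(K) = 5 (c(K) = 6 - 1 = 5)
1*18 + c(10) = 1*18 + 5 = 18 + 5 = 23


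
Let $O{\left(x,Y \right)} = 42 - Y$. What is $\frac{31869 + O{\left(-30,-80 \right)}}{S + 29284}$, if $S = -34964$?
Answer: $- \frac{31991}{5680} \approx -5.6322$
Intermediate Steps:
$\frac{31869 + O{\left(-30,-80 \right)}}{S + 29284} = \frac{31869 + \left(42 - -80\right)}{-34964 + 29284} = \frac{31869 + \left(42 + 80\right)}{-5680} = \left(31869 + 122\right) \left(- \frac{1}{5680}\right) = 31991 \left(- \frac{1}{5680}\right) = - \frac{31991}{5680}$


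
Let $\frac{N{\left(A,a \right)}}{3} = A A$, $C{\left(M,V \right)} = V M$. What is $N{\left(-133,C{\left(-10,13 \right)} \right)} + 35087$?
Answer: $88154$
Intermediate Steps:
$C{\left(M,V \right)} = M V$
$N{\left(A,a \right)} = 3 A^{2}$ ($N{\left(A,a \right)} = 3 A A = 3 A^{2}$)
$N{\left(-133,C{\left(-10,13 \right)} \right)} + 35087 = 3 \left(-133\right)^{2} + 35087 = 3 \cdot 17689 + 35087 = 53067 + 35087 = 88154$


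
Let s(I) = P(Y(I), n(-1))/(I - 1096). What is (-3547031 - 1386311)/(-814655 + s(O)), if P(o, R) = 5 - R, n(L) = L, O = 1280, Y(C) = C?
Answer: 4241752/700451 ≈ 6.0557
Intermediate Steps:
s(I) = 6/(-1096 + I) (s(I) = (5 - 1*(-1))/(I - 1096) = (5 + 1)/(-1096 + I) = 6/(-1096 + I))
(-3547031 - 1386311)/(-814655 + s(O)) = (-3547031 - 1386311)/(-814655 + 6/(-1096 + 1280)) = -4933342/(-814655 + 6/184) = -4933342/(-814655 + 6*(1/184)) = -4933342/(-814655 + 3/92) = -4933342/(-74948257/92) = -4933342*(-92/74948257) = 4241752/700451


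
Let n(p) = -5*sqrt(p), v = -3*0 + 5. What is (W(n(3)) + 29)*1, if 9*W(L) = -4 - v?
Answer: 28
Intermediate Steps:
v = 5 (v = 0 + 5 = 5)
W(L) = -1 (W(L) = (-4 - 1*5)/9 = (-4 - 5)/9 = (1/9)*(-9) = -1)
(W(n(3)) + 29)*1 = (-1 + 29)*1 = 28*1 = 28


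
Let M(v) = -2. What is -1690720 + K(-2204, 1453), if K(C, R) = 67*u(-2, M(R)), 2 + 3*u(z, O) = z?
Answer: -5072428/3 ≈ -1.6908e+6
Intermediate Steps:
u(z, O) = -⅔ + z/3
K(C, R) = -268/3 (K(C, R) = 67*(-⅔ + (⅓)*(-2)) = 67*(-⅔ - ⅔) = 67*(-4/3) = -268/3)
-1690720 + K(-2204, 1453) = -1690720 - 268/3 = -5072428/3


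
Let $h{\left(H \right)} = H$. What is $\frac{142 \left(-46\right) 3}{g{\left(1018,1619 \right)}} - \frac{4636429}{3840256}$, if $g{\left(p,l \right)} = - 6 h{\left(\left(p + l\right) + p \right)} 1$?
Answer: $- \frac{629124557}{2005162240} \approx -0.31375$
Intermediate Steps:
$g{\left(p,l \right)} = - 12 p - 6 l$ ($g{\left(p,l \right)} = - 6 \left(\left(p + l\right) + p\right) 1 = - 6 \left(\left(l + p\right) + p\right) 1 = - 6 \left(l + 2 p\right) 1 = \left(- 12 p - 6 l\right) 1 = - 12 p - 6 l$)
$\frac{142 \left(-46\right) 3}{g{\left(1018,1619 \right)}} - \frac{4636429}{3840256} = \frac{142 \left(-46\right) 3}{\left(-12\right) 1018 - 9714} - \frac{4636429}{3840256} = \frac{\left(-6532\right) 3}{-12216 - 9714} - \frac{662347}{548608} = - \frac{19596}{-21930} - \frac{662347}{548608} = \left(-19596\right) \left(- \frac{1}{21930}\right) - \frac{662347}{548608} = \frac{3266}{3655} - \frac{662347}{548608} = - \frac{629124557}{2005162240}$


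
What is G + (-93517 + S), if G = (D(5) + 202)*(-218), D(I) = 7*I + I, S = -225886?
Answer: -372159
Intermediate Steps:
D(I) = 8*I
G = -52756 (G = (8*5 + 202)*(-218) = (40 + 202)*(-218) = 242*(-218) = -52756)
G + (-93517 + S) = -52756 + (-93517 - 225886) = -52756 - 319403 = -372159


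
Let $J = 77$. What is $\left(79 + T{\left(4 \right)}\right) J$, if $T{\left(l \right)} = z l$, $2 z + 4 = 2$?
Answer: $5775$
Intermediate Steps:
$z = -1$ ($z = -2 + \frac{1}{2} \cdot 2 = -2 + 1 = -1$)
$T{\left(l \right)} = - l$
$\left(79 + T{\left(4 \right)}\right) J = \left(79 - 4\right) 77 = 75 \cdot 77 = 5775$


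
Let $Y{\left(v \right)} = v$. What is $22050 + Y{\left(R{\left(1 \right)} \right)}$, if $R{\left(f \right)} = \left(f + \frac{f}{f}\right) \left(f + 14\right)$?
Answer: $22080$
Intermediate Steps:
$R{\left(f \right)} = \left(1 + f\right) \left(14 + f\right)$ ($R{\left(f \right)} = \left(f + 1\right) \left(14 + f\right) = \left(1 + f\right) \left(14 + f\right)$)
$22050 + Y{\left(R{\left(1 \right)} \right)} = 22050 + \left(14 + 1^{2} + 15 \cdot 1\right) = 22050 + \left(14 + 1 + 15\right) = 22050 + 30 = 22080$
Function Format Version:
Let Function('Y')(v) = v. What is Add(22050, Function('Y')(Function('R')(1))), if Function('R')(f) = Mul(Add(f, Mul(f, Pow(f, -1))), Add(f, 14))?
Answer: 22080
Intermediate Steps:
Function('R')(f) = Mul(Add(1, f), Add(14, f)) (Function('R')(f) = Mul(Add(f, 1), Add(14, f)) = Mul(Add(1, f), Add(14, f)))
Add(22050, Function('Y')(Function('R')(1))) = Add(22050, Add(14, Pow(1, 2), Mul(15, 1))) = Add(22050, Add(14, 1, 15)) = Add(22050, 30) = 22080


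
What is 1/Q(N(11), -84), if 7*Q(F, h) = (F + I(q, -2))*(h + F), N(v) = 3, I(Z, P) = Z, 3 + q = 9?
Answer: -7/729 ≈ -0.0096022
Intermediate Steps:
q = 6 (q = -3 + 9 = 6)
Q(F, h) = (6 + F)*(F + h)/7 (Q(F, h) = ((F + 6)*(h + F))/7 = ((6 + F)*(F + h))/7 = (6 + F)*(F + h)/7)
1/Q(N(11), -84) = 1/((1/7)*3**2 + (6/7)*3 + (6/7)*(-84) + (1/7)*3*(-84)) = 1/((1/7)*9 + 18/7 - 72 - 36) = 1/(9/7 + 18/7 - 72 - 36) = 1/(-729/7) = -7/729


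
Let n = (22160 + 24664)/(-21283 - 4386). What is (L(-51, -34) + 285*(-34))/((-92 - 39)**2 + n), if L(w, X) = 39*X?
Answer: -282769704/440458885 ≈ -0.64199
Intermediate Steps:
n = -46824/25669 (n = 46824/(-25669) = 46824*(-1/25669) = -46824/25669 ≈ -1.8241)
(L(-51, -34) + 285*(-34))/((-92 - 39)**2 + n) = (39*(-34) + 285*(-34))/((-92 - 39)**2 - 46824/25669) = (-1326 - 9690)/((-131)**2 - 46824/25669) = -11016/(17161 - 46824/25669) = -11016/440458885/25669 = -11016*25669/440458885 = -282769704/440458885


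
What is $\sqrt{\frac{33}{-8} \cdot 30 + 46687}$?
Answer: $\frac{\sqrt{186253}}{2} \approx 215.79$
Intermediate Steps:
$\sqrt{\frac{33}{-8} \cdot 30 + 46687} = \sqrt{33 \left(- \frac{1}{8}\right) 30 + 46687} = \sqrt{\left(- \frac{33}{8}\right) 30 + 46687} = \sqrt{- \frac{495}{4} + 46687} = \sqrt{\frac{186253}{4}} = \frac{\sqrt{186253}}{2}$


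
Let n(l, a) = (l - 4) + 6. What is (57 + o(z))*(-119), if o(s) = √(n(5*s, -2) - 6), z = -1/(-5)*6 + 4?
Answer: -6783 - 119*√22 ≈ -7341.2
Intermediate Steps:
n(l, a) = 2 + l (n(l, a) = (-4 + l) + 6 = 2 + l)
z = 26/5 (z = -1*(-⅕)*6 + 4 = (⅕)*6 + 4 = 6/5 + 4 = 26/5 ≈ 5.2000)
o(s) = √(-4 + 5*s) (o(s) = √((2 + 5*s) - 6) = √(-4 + 5*s))
(57 + o(z))*(-119) = (57 + √(-4 + 5*(26/5)))*(-119) = (57 + √(-4 + 26))*(-119) = (57 + √22)*(-119) = -6783 - 119*√22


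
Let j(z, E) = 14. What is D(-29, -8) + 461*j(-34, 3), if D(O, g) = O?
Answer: 6425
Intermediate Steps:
D(-29, -8) + 461*j(-34, 3) = -29 + 461*14 = -29 + 6454 = 6425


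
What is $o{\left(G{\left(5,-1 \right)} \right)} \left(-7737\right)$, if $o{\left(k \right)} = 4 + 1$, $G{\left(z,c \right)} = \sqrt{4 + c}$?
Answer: $-38685$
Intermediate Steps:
$o{\left(k \right)} = 5$
$o{\left(G{\left(5,-1 \right)} \right)} \left(-7737\right) = 5 \left(-7737\right) = -38685$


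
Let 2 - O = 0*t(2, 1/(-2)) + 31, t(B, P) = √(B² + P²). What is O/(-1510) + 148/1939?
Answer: 279711/2927890 ≈ 0.095533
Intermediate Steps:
O = -29 (O = 2 - (0*√(2² + (1/(-2))²) + 31) = 2 - (0*√(4 + (-½)²) + 31) = 2 - (0*√(4 + ¼) + 31) = 2 - (0*√(17/4) + 31) = 2 - (0*(√17/2) + 31) = 2 - (0 + 31) = 2 - 1*31 = 2 - 31 = -29)
O/(-1510) + 148/1939 = -29/(-1510) + 148/1939 = -29*(-1/1510) + 148*(1/1939) = 29/1510 + 148/1939 = 279711/2927890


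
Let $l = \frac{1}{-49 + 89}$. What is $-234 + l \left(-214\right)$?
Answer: $- \frac{4787}{20} \approx -239.35$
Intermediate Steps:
$l = \frac{1}{40} \approx 0.025$
$-234 + l \left(-214\right) = -234 + \frac{1}{40} \left(-214\right) = -234 - \frac{107}{20} = - \frac{4787}{20}$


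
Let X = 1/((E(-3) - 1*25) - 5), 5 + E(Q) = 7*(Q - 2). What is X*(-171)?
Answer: 171/70 ≈ 2.4429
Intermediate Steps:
E(Q) = -19 + 7*Q (E(Q) = -5 + 7*(Q - 2) = -5 + 7*(-2 + Q) = -5 + (-14 + 7*Q) = -19 + 7*Q)
X = -1/70 (X = 1/(((-19 + 7*(-3)) - 1*25) - 5) = 1/(((-19 - 21) - 25) - 5) = 1/((-40 - 25) - 5) = 1/(-65 - 5) = 1/(-70) = -1/70 ≈ -0.014286)
X*(-171) = -1/70*(-171) = 171/70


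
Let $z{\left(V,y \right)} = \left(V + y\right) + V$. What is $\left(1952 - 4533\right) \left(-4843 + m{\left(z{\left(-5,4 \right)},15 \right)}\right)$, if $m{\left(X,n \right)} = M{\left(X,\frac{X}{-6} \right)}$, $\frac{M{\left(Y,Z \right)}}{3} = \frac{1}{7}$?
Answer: $\frac{87490738}{7} \approx 1.2499 \cdot 10^{7}$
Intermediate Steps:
$M{\left(Y,Z \right)} = \frac{3}{7}$
$z{\left(V,y \right)} = y + 2 V$
$m{\left(X,n \right)} = \frac{3}{7}$
$\left(1952 - 4533\right) \left(-4843 + m{\left(z{\left(-5,4 \right)},15 \right)}\right) = \left(1952 - 4533\right) \left(-4843 + \frac{3}{7}\right) = \left(-2581\right) \left(- \frac{33898}{7}\right) = \frac{87490738}{7}$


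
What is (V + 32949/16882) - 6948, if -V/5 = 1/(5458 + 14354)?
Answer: -1161609172627/167233092 ≈ -6946.0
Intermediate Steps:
V = -5/19812 (V = -5/(5458 + 14354) = -5/19812 ≈ -0.00025237)
(V + 32949/16882) - 6948 = (-5/19812 + 32949/16882) - 6948 = 326350589/167233092 - 6948 = -1161609172627/167233092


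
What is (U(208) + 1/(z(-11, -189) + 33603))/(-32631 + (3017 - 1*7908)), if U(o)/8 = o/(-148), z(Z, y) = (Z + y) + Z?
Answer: 13891035/46358581088 ≈ 0.00029964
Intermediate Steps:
z(Z, y) = y + 2*Z
U(o) = -2*o/37 (U(o) = 8*(o/(-148)) = 8*(o*(-1/148)) = 8*(-o/148) = -2*o/37)
(U(208) + 1/(z(-11, -189) + 33603))/(-32631 + (3017 - 1*7908)) = (-2/37*208 + 1/((-189 + 2*(-11)) + 33603))/(-32631 + (3017 - 1*7908)) = (-416/37 + 1/((-189 - 22) + 33603))/(-32631 + (3017 - 7908)) = (-416/37 + 1/(-211 + 33603))/(-32631 - 4891) = (-416/37 + 1/33392)/(-37522) = (-416/37 + 1/33392)*(-1/37522) = -13891035/1235504*(-1/37522) = 13891035/46358581088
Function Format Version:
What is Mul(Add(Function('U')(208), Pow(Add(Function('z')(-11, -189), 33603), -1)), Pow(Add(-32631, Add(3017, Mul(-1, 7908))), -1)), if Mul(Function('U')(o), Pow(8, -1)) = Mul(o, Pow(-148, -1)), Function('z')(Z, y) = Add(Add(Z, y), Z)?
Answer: Rational(13891035, 46358581088) ≈ 0.00029964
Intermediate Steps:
Function('z')(Z, y) = Add(y, Mul(2, Z))
Function('U')(o) = Mul(Rational(-2, 37), o) (Function('U')(o) = Mul(8, Mul(o, Pow(-148, -1))) = Mul(8, Mul(o, Rational(-1, 148))) = Mul(8, Mul(Rational(-1, 148), o)) = Mul(Rational(-2, 37), o))
Mul(Add(Function('U')(208), Pow(Add(Function('z')(-11, -189), 33603), -1)), Pow(Add(-32631, Add(3017, Mul(-1, 7908))), -1)) = Mul(Add(Mul(Rational(-2, 37), 208), Pow(Add(Add(-189, Mul(2, -11)), 33603), -1)), Pow(Add(-32631, Add(3017, Mul(-1, 7908))), -1)) = Mul(Add(Rational(-416, 37), Pow(Add(Add(-189, -22), 33603), -1)), Pow(Add(-32631, Add(3017, -7908)), -1)) = Mul(Add(Rational(-416, 37), Pow(Add(-211, 33603), -1)), Pow(Add(-32631, -4891), -1)) = Mul(Add(Rational(-416, 37), Pow(33392, -1)), Pow(-37522, -1)) = Mul(Add(Rational(-416, 37), Rational(1, 33392)), Rational(-1, 37522)) = Mul(Rational(-13891035, 1235504), Rational(-1, 37522)) = Rational(13891035, 46358581088)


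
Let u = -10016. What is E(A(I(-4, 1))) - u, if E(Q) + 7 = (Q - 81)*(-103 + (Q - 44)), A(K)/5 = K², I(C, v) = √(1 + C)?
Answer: 25561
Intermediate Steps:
A(K) = 5*K²
E(Q) = -7 + (-147 + Q)*(-81 + Q) (E(Q) = -7 + (Q - 81)*(-103 + (Q - 44)) = -7 + (-81 + Q)*(-103 + (-44 + Q)) = -7 + (-81 + Q)*(-147 + Q) = -7 + (-147 + Q)*(-81 + Q))
E(A(I(-4, 1))) - u = (11900 + (5*(√(1 - 4))²)² - 1140*(√(1 - 4))²) - 1*(-10016) = (11900 + (5*(√(-3))²)² - 1140*(√(-3))²) + 10016 = (11900 + (5*(I*√3)²)² - 1140*(I*√3)²) + 10016 = (11900 + (5*(-3))² - 1140*(-3)) + 10016 = (11900 + (-15)² - 228*(-15)) + 10016 = (11900 + 225 + 3420) + 10016 = 15545 + 10016 = 25561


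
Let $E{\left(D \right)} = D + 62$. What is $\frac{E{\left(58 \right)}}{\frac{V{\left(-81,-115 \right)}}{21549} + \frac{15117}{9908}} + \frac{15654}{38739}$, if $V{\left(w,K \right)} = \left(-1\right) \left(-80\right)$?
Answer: $\frac{332546601322834}{4216725597049} \approx 78.864$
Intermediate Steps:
$V{\left(w,K \right)} = 80$
$E{\left(D \right)} = 62 + D$
$\frac{E{\left(58 \right)}}{\frac{V{\left(-81,-115 \right)}}{21549} + \frac{15117}{9908}} + \frac{15654}{38739} = \frac{62 + 58}{\frac{80}{21549} + \frac{15117}{9908}} + \frac{15654}{38739} = \frac{120}{80 \cdot \frac{1}{21549} + 15117 \cdot \frac{1}{9908}} + 15654 \cdot \frac{1}{38739} = \frac{120}{\frac{80}{21549} + \frac{15117}{9908}} + \frac{5218}{12913} = \frac{120}{\frac{326548873}{213507492}} + \frac{5218}{12913} = 120 \cdot \frac{213507492}{326548873} + \frac{5218}{12913} = \frac{25620899040}{326548873} + \frac{5218}{12913} = \frac{332546601322834}{4216725597049}$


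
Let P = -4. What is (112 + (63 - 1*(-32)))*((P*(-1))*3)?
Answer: 2484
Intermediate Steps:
(112 + (63 - 1*(-32)))*((P*(-1))*3) = (112 + (63 - 1*(-32)))*(-4*(-1)*3) = (112 + (63 + 32))*(4*3) = (112 + 95)*12 = 207*12 = 2484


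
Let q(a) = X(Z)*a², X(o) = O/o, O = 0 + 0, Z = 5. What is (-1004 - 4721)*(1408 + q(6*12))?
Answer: -8060800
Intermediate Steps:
O = 0
X(o) = 0 (X(o) = 0/o = 0)
q(a) = 0 (q(a) = 0*a² = 0)
(-1004 - 4721)*(1408 + q(6*12)) = (-1004 - 4721)*(1408 + 0) = -5725*1408 = -8060800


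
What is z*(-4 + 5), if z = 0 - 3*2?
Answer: -6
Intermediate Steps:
z = -6 (z = 0 - 6 = -6)
z*(-4 + 5) = -6*(-4 + 5) = -6*1 = -6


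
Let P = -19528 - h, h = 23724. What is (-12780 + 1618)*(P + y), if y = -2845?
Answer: 514534714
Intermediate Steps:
P = -43252 (P = -19528 - 1*23724 = -19528 - 23724 = -43252)
(-12780 + 1618)*(P + y) = (-12780 + 1618)*(-43252 - 2845) = -11162*(-46097) = 514534714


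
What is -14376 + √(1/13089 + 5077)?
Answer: -14376 + √869801406006/13089 ≈ -14305.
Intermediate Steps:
-14376 + √(1/13089 + 5077) = -14376 + √(66452854/13089) = -14376 + √869801406006/13089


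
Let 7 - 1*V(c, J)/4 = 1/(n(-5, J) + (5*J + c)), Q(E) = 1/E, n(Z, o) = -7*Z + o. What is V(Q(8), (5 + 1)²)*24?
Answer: 1349280/2009 ≈ 671.62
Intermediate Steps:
n(Z, o) = o - 7*Z
V(c, J) = 28 - 4/(35 + c + 6*J) (V(c, J) = 28 - 4/((J - 7*(-5)) + (5*J + c)) = 28 - 4/((J + 35) + (c + 5*J)) = 28 - 4/((35 + J) + (c + 5*J)) = 28 - 4/(35 + c + 6*J))
V(Q(8), (5 + 1)²)*24 = (4*(244 + 7/8 + 42*(5 + 1)²)/(35 + 1/8 + 6*(5 + 1)²))*24 = (4*(244 + 7*(⅛) + 42*6²)/(35 + ⅛ + 6*6²))*24 = (4*(244 + 7/8 + 42*36)/(35 + ⅛ + 6*36))*24 = (4*(244 + 7/8 + 1512)/(35 + ⅛ + 216))*24 = (4*(14055/8)/(2009/8))*24 = (4*(8/2009)*(14055/8))*24 = (56220/2009)*24 = 1349280/2009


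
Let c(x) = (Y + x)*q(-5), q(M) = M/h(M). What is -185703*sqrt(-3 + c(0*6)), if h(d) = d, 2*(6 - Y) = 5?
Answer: -185703*sqrt(2)/2 ≈ -1.3131e+5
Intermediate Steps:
Y = 7/2 (Y = 6 - 1/2*5 = 6 - 5/2 = 7/2 ≈ 3.5000)
q(M) = 1 (q(M) = M/M = 1)
c(x) = 7/2 + x (c(x) = (7/2 + x)*1 = 7/2 + x)
-185703*sqrt(-3 + c(0*6)) = -185703*sqrt(-3 + (7/2 + 0*6)) = -185703*sqrt(-3 + (7/2 + 0)) = -185703*sqrt(-3 + 7/2) = -185703*sqrt(2)/2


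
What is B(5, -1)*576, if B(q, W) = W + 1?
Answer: 0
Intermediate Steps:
B(q, W) = 1 + W
B(5, -1)*576 = (1 - 1)*576 = 0*576 = 0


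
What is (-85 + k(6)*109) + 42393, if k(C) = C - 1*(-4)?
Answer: 43398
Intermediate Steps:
k(C) = 4 + C (k(C) = C + 4 = 4 + C)
(-85 + k(6)*109) + 42393 = (-85 + (4 + 6)*109) + 42393 = (-85 + 10*109) + 42393 = (-85 + 1090) + 42393 = 1005 + 42393 = 43398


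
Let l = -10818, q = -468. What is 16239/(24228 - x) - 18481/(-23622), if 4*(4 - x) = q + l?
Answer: 1558274521/1011139710 ≈ 1.5411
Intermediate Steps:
x = 5651/2 (x = 4 - (-468 - 10818)/4 = 4 - ¼*(-11286) = 4 + 5643/2 = 5651/2 ≈ 2825.5)
16239/(24228 - x) - 18481/(-23622) = 16239/(24228 - 1*5651/2) - 18481/(-23622) = 16239/(24228 - 5651/2) - 18481*(-1/23622) = 16239/(42805/2) + 18481/23622 = 16239*(2/42805) + 18481/23622 = 32478/42805 + 18481/23622 = 1558274521/1011139710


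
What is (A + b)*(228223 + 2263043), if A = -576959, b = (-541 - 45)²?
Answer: -581867560758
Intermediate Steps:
b = 343396 (b = (-586)² = 343396)
(A + b)*(228223 + 2263043) = (-576959 + 343396)*(228223 + 2263043) = -233563*2491266 = -581867560758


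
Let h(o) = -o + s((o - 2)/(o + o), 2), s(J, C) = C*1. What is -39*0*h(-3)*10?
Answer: 0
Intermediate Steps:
s(J, C) = C
h(o) = 2 - o (h(o) = -o + 2 = 2 - o)
-39*0*h(-3)*10 = -39*0*(2 - 1*(-3))*10 = -39*0*(2 + 3)*10 = -39*0*5*10 = -0*10 = -39*0 = 0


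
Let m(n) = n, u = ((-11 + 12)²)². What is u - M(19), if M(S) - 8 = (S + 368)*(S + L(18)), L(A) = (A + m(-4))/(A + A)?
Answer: -15021/2 ≈ -7510.5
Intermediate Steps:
u = 1 (u = (1²)² = 1² = 1)
L(A) = (-4 + A)/(2*A) (L(A) = (A - 4)/(A + A) = (-4 + A)/((2*A)) = (-4 + A)*(1/(2*A)) = (-4 + A)/(2*A))
M(S) = 8 + (368 + S)*(7/18 + S) (M(S) = 8 + (S + 368)*(S + (½)*(-4 + 18)/18) = 8 + (368 + S)*(S + (½)*(1/18)*14) = 8 + (368 + S)*(S + 7/18) = 8 + (368 + S)*(7/18 + S))
u - M(19) = 1 - (1360/9 + 19² + (6631/18)*19) = 1 - (1360/9 + 361 + 125989/18) = 1 - 1*15023/2 = 1 - 15023/2 = -15021/2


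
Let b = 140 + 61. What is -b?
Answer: -201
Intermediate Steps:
b = 201
-b = -1*201 = -201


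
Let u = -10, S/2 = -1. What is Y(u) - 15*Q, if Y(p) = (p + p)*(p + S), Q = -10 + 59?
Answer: -495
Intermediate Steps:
Q = 49
S = -2 (S = 2*(-1) = -2)
Y(p) = 2*p*(-2 + p) (Y(p) = (p + p)*(p - 2) = (2*p)*(-2 + p) = 2*p*(-2 + p))
Y(u) - 15*Q = 2*(-10)*(-2 - 10) - 15*49 = 2*(-10)*(-12) - 735 = 240 - 735 = -495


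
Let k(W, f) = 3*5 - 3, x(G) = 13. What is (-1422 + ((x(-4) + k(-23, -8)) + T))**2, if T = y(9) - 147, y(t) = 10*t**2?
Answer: 538756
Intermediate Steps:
T = 663 (T = 10*9**2 - 147 = 10*81 - 147 = 810 - 147 = 663)
k(W, f) = 12 (k(W, f) = 15 - 3 = 12)
(-1422 + ((x(-4) + k(-23, -8)) + T))**2 = (-1422 + ((13 + 12) + 663))**2 = (-1422 + (25 + 663))**2 = (-1422 + 688)**2 = (-734)**2 = 538756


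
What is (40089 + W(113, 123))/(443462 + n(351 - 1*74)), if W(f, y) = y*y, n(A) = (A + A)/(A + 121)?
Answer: 3662794/29416405 ≈ 0.12452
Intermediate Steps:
n(A) = 2*A/(121 + A) (n(A) = (2*A)/(121 + A) = 2*A/(121 + A))
W(f, y) = y**2
(40089 + W(113, 123))/(443462 + n(351 - 1*74)) = (40089 + 123**2)/(443462 + 2*(351 - 1*74)/(121 + (351 - 1*74))) = (40089 + 15129)/(443462 + 2*(351 - 74)/(121 + (351 - 74))) = 55218/(443462 + 2*277/(121 + 277)) = 55218/(443462 + 2*277/398) = 55218/(443462 + 2*277*(1/398)) = 55218/(443462 + 277/199) = 55218/(88249215/199) = 55218*(199/88249215) = 3662794/29416405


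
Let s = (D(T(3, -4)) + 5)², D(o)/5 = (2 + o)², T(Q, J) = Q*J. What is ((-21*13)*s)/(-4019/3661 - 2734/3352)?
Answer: 142396033406900/3913477 ≈ 3.6386e+7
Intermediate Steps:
T(Q, J) = J*Q
D(o) = 5*(2 + o)²
s = 255025 (s = (5*(2 - 4*3)² + 5)² = (5*(2 - 12)² + 5)² = (5*(-10)² + 5)² = (5*100 + 5)² = (500 + 5)² = 505² = 255025)
((-21*13)*s)/(-4019/3661 - 2734/3352) = (-21*13*255025)/(-4019/3661 - 2734/3352) = (-273*255025)/(-4019*1/3661 - 2734*1/3352) = -69621825/(-4019/3661 - 1367/1676) = -69621825/(-11740431/6135836) = -69621825*(-6135836/11740431) = 142396033406900/3913477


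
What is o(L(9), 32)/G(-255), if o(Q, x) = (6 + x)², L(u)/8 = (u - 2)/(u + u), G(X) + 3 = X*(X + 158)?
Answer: 361/6183 ≈ 0.058386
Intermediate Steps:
G(X) = -3 + X*(158 + X) (G(X) = -3 + X*(X + 158) = -3 + X*(158 + X))
L(u) = 4*(-2 + u)/u (L(u) = 8*((u - 2)/(u + u)) = 8*((-2 + u)/((2*u))) = 8*((-2 + u)*(1/(2*u))) = 8*((-2 + u)/(2*u)) = 4*(-2 + u)/u)
o(L(9), 32)/G(-255) = (6 + 32)²/(-3 + (-255)² + 158*(-255)) = 38²/(-3 + 65025 - 40290) = 1444/24732 = 1444*(1/24732) = 361/6183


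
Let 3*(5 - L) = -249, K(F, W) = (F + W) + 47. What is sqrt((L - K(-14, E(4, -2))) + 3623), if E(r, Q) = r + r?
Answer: sqrt(3670) ≈ 60.581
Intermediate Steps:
E(r, Q) = 2*r
K(F, W) = 47 + F + W
L = 88 (L = 5 - 1/3*(-249) = 5 + 83 = 88)
sqrt((L - K(-14, E(4, -2))) + 3623) = sqrt((88 - (47 - 14 + 2*4)) + 3623) = sqrt((88 - (47 - 14 + 8)) + 3623) = sqrt((88 - 1*41) + 3623) = sqrt((88 - 41) + 3623) = sqrt(47 + 3623) = sqrt(3670)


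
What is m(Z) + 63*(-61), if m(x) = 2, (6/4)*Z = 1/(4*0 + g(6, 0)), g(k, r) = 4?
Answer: -3841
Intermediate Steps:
Z = ⅙ (Z = 2/(3*(4*0 + 4)) = 2/(3*(0 + 4)) = (⅔)/4 = (⅔)*(¼) = ⅙ ≈ 0.16667)
m(Z) + 63*(-61) = 2 + 63*(-61) = 2 - 3843 = -3841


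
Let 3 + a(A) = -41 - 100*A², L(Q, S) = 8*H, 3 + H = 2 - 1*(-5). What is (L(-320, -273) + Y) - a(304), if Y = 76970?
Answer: 9318646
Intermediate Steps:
H = 4 (H = -3 + (2 - 1*(-5)) = -3 + (2 + 5) = -3 + 7 = 4)
L(Q, S) = 32 (L(Q, S) = 8*4 = 32)
a(A) = -44 - 100*A² (a(A) = -3 + (-41 - 100*A²) = -44 - 100*A²)
(L(-320, -273) + Y) - a(304) = (32 + 76970) - (-44 - 100*304²) = 77002 - (-44 - 100*92416) = 77002 - (-44 - 9241600) = 77002 - 1*(-9241644) = 77002 + 9241644 = 9318646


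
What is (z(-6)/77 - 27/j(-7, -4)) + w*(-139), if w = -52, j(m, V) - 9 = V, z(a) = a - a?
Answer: 36113/5 ≈ 7222.6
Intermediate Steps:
z(a) = 0
j(m, V) = 9 + V
(z(-6)/77 - 27/j(-7, -4)) + w*(-139) = (0/77 - 27/(9 - 4)) - 52*(-139) = (0*(1/77) - 27/5) + 7228 = (0 - 27*⅕) + 7228 = (0 - 27/5) + 7228 = -27/5 + 7228 = 36113/5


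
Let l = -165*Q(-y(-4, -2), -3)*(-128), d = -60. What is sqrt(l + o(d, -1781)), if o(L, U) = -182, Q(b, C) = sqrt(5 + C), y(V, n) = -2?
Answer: sqrt(-182 + 21120*sqrt(2)) ≈ 172.30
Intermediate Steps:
l = 21120*sqrt(2) (l = -165*sqrt(5 - 3)*(-128) = -165*sqrt(2)*(-128) = 21120*sqrt(2) ≈ 29868.)
sqrt(l + o(d, -1781)) = sqrt(21120*sqrt(2) - 182) = sqrt(-182 + 21120*sqrt(2))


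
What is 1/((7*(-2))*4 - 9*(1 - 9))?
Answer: 1/16 ≈ 0.062500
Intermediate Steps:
1/((7*(-2))*4 - 9*(1 - 9)) = 1/(-14*4 - 9*(-8)) = 1/(-56 + 72) = 1/16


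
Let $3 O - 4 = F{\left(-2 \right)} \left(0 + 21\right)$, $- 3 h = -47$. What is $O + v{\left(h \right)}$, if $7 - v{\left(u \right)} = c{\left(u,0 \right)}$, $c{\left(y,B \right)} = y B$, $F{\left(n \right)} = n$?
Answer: $- \frac{17}{3} \approx -5.6667$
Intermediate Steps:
$h = \frac{47}{3}$ ($h = \left(- \frac{1}{3}\right) \left(-47\right) = \frac{47}{3} \approx 15.667$)
$c{\left(y,B \right)} = B y$
$v{\left(u \right)} = 7$ ($v{\left(u \right)} = 7 - 0 u = 7 - 0 = 7 + 0 = 7$)
$O = - \frac{38}{3}$ ($O = \frac{4}{3} + \frac{\left(-2\right) \left(0 + 21\right)}{3} = \frac{4}{3} + \frac{\left(-2\right) 21}{3} = \frac{4}{3} + \frac{1}{3} \left(-42\right) = \frac{4}{3} - 14 = - \frac{38}{3} \approx -12.667$)
$O + v{\left(h \right)} = - \frac{38}{3} + 7 = - \frac{17}{3}$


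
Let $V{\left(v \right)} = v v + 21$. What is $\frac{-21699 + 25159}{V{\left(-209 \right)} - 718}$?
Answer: $\frac{865}{10746} \approx 0.080495$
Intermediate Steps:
$V{\left(v \right)} = 21 + v^{2}$ ($V{\left(v \right)} = v^{2} + 21 = 21 + v^{2}$)
$\frac{-21699 + 25159}{V{\left(-209 \right)} - 718} = \frac{-21699 + 25159}{\left(21 + \left(-209\right)^{2}\right) - 718} = \frac{3460}{\left(21 + 43681\right) - 718} = \frac{3460}{43702 - 718} = \frac{3460}{42984} = 3460 \cdot \frac{1}{42984} = \frac{865}{10746}$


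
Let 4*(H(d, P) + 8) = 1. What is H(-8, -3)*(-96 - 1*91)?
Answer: 5797/4 ≈ 1449.3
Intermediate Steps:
H(d, P) = -31/4 (H(d, P) = -8 + (¼)*1 = -8 + ¼ = -31/4)
H(-8, -3)*(-96 - 1*91) = -31*(-96 - 1*91)/4 = -31*(-96 - 91)/4 = -31/4*(-187) = 5797/4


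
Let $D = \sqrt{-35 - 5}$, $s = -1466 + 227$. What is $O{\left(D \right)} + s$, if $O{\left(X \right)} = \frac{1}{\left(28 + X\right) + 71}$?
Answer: $\frac{2 \left(- 1239 \sqrt{10} + 61330 i\right)}{- 99 i + 2 \sqrt{10}} \approx -1239.0 - 0.00064269 i$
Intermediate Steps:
$s = -1239$
$D = 2 i \sqrt{10}$ ($D = \sqrt{-40} = 2 i \sqrt{10} \approx 6.3246 i$)
$O{\left(X \right)} = \frac{1}{99 + X}$
$O{\left(D \right)} + s = \frac{1}{99 + 2 i \sqrt{10}} - 1239 = -1239 + \frac{1}{99 + 2 i \sqrt{10}}$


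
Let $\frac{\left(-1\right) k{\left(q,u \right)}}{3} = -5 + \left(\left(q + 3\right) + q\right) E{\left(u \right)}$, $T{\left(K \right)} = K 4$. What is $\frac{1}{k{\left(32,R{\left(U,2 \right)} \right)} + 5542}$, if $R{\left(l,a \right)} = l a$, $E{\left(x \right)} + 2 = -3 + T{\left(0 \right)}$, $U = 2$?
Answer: $\frac{1}{6562} \approx 0.00015239$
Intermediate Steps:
$T{\left(K \right)} = 4 K$
$E{\left(x \right)} = -5$ ($E{\left(x \right)} = -2 + \left(-3 + 4 \cdot 0\right) = -2 + \left(-3 + 0\right) = -2 - 3 = -5$)
$R{\left(l,a \right)} = a l$
$k{\left(q,u \right)} = 60 + 30 q$ ($k{\left(q,u \right)} = - 3 \left(-5 + \left(\left(q + 3\right) + q\right) \left(-5\right)\right) = - 3 \left(-5 + \left(\left(3 + q\right) + q\right) \left(-5\right)\right) = - 3 \left(-5 + \left(3 + 2 q\right) \left(-5\right)\right) = - 3 \left(-5 - \left(15 + 10 q\right)\right) = - 3 \left(-20 - 10 q\right) = 60 + 30 q$)
$\frac{1}{k{\left(32,R{\left(U,2 \right)} \right)} + 5542} = \frac{1}{\left(60 + 30 \cdot 32\right) + 5542} = \frac{1}{\left(60 + 960\right) + 5542} = \frac{1}{1020 + 5542} = \frac{1}{6562}$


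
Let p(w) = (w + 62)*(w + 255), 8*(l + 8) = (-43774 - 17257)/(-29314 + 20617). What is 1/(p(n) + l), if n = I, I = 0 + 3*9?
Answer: 69576/1745722871 ≈ 3.9855e-5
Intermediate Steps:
I = 27 (I = 0 + 27 = 27)
l = -495577/69576 (l = -8 + ((-43774 - 17257)/(-29314 + 20617))/8 = -8 + (-61031/(-8697))/8 = -8 + (-61031*(-1/8697))/8 = -8 + (⅛)*(61031/8697) = -8 + 61031/69576 = -495577/69576 ≈ -7.1228)
n = 27
p(w) = (62 + w)*(255 + w)
1/(p(n) + l) = 1/((15810 + 27² + 317*27) - 495577/69576) = 1/((15810 + 729 + 8559) - 495577/69576) = 1/(25098 - 495577/69576) = 1/(1745722871/69576) = 69576/1745722871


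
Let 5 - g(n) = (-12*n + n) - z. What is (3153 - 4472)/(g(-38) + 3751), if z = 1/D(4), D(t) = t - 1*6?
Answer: -2638/6675 ≈ -0.39521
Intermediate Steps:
D(t) = -6 + t (D(t) = t - 6 = -6 + t)
z = -½ (z = 1/(-6 + 4) = 1/(-2) = -½ ≈ -0.50000)
g(n) = 9/2 + 11*n (g(n) = 5 - ((-12*n + n) - 1*(-½)) = 5 - (-11*n + ½) = 5 - (½ - 11*n) = 5 + (-½ + 11*n) = 9/2 + 11*n)
(3153 - 4472)/(g(-38) + 3751) = (3153 - 4472)/((9/2 + 11*(-38)) + 3751) = -1319/((9/2 - 418) + 3751) = -1319/(-827/2 + 3751) = -1319/6675/2 = -1319*2/6675 = -2638/6675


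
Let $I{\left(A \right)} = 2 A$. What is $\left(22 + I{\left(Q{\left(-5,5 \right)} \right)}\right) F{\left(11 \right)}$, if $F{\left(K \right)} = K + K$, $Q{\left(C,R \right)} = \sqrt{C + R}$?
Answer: $484$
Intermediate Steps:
$F{\left(K \right)} = 2 K$
$\left(22 + I{\left(Q{\left(-5,5 \right)} \right)}\right) F{\left(11 \right)} = \left(22 + 2 \sqrt{-5 + 5}\right) 2 \cdot 11 = \left(22 + 2 \sqrt{0}\right) 22 = \left(22 + 2 \cdot 0\right) 22 = \left(22 + 0\right) 22 = 22 \cdot 22 = 484$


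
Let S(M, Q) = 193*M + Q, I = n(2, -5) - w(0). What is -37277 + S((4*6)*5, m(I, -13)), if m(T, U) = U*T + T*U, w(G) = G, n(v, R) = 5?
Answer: -14247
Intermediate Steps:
I = 5 (I = 5 - 1*0 = 5 + 0 = 5)
m(T, U) = 2*T*U (m(T, U) = T*U + T*U = 2*T*U)
S(M, Q) = Q + 193*M
-37277 + S((4*6)*5, m(I, -13)) = -37277 + (2*5*(-13) + 193*((4*6)*5)) = -37277 + (-130 + 193*(24*5)) = -37277 + (-130 + 193*120) = -37277 + (-130 + 23160) = -37277 + 23030 = -14247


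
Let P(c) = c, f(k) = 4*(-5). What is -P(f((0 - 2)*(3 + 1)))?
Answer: 20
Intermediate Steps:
f(k) = -20
-P(f((0 - 2)*(3 + 1))) = -1*(-20) = 20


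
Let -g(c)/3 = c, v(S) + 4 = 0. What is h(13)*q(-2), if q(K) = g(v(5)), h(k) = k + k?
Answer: 312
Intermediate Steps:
h(k) = 2*k
v(S) = -4 (v(S) = -4 + 0 = -4)
g(c) = -3*c
q(K) = 12 (q(K) = -3*(-4) = 12)
h(13)*q(-2) = (2*13)*12 = 26*12 = 312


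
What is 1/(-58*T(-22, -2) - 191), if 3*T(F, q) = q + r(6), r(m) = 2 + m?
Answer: -1/307 ≈ -0.0032573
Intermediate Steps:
T(F, q) = 8/3 + q/3 (T(F, q) = (q + (2 + 6))/3 = (q + 8)/3 = (8 + q)/3 = 8/3 + q/3)
1/(-58*T(-22, -2) - 191) = 1/(-58*(8/3 + (1/3)*(-2)) - 191) = 1/(-58*(8/3 - 2/3) - 191) = 1/(-58*2 - 191) = 1/(-116 - 191) = 1/(-307) = -1/307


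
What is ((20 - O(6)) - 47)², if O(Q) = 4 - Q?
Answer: 625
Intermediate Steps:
((20 - O(6)) - 47)² = ((20 - (4 - 1*6)) - 47)² = ((20 - (4 - 6)) - 47)² = ((20 - 1*(-2)) - 47)² = ((20 + 2) - 47)² = (22 - 47)² = (-25)² = 625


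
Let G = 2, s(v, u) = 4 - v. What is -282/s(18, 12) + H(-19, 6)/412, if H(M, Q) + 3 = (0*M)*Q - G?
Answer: 58057/2884 ≈ 20.131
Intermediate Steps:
H(M, Q) = -5 (H(M, Q) = -3 + ((0*M)*Q - 1*2) = -3 + (0*Q - 2) = -3 + (0 - 2) = -3 - 2 = -5)
-282/s(18, 12) + H(-19, 6)/412 = -282/(4 - 1*18) - 5/412 = -282/(4 - 18) - 5*1/412 = -282/(-14) - 5/412 = -282*(-1/14) - 5/412 = 141/7 - 5/412 = 58057/2884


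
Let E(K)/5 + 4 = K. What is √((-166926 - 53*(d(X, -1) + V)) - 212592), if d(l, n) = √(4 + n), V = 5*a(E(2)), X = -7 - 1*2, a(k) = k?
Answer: √(-376868 - 53*√3) ≈ 613.97*I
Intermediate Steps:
E(K) = -20 + 5*K
X = -9 (X = -7 - 2 = -9)
V = -50 (V = 5*(-20 + 5*2) = 5*(-20 + 10) = 5*(-10) = -50)
√((-166926 - 53*(d(X, -1) + V)) - 212592) = √((-166926 - 53*(√(4 - 1) - 50)) - 212592) = √((-166926 - 53*(√3 - 50)) - 212592) = √((-166926 - 53*(-50 + √3)) - 212592) = √((-166926 - (-2650 + 53*√3)) - 212592) = √((-166926 + (2650 - 53*√3)) - 212592) = √((-164276 - 53*√3) - 212592) = √(-376868 - 53*√3)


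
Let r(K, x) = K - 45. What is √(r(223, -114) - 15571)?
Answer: I*√15393 ≈ 124.07*I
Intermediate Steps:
r(K, x) = -45 + K
√(r(223, -114) - 15571) = √((-45 + 223) - 15571) = √(178 - 15571) = √(-15393) = I*√15393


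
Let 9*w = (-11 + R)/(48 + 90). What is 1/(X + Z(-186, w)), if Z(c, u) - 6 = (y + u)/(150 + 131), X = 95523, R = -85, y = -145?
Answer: 58167/5556605312 ≈ 1.0468e-5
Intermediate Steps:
w = -16/207 (w = ((-11 - 85)/(48 + 90))/9 = (-96/138)/9 = (-96*1/138)/9 = (⅑)*(-16/23) = -16/207 ≈ -0.077295)
Z(c, u) = 1541/281 + u/281 (Z(c, u) = 6 + (-145 + u)/(150 + 131) = 6 + (-145 + u)/281 = 6 + (-145 + u)*(1/281) = 6 + (-145/281 + u/281) = 1541/281 + u/281)
1/(X + Z(-186, w)) = 1/(95523 + (1541/281 + (1/281)*(-16/207))) = 1/(95523 + (1541/281 - 16/58167)) = 1/(95523 + 318971/58167) = 1/(5556605312/58167) = 58167/5556605312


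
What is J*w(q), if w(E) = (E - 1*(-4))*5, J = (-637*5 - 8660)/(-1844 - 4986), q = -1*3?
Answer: 11845/1366 ≈ 8.6713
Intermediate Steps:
q = -3
J = 2369/1366 (J = (-3185 - 8660)/(-6830) = -11845*(-1/6830) = 2369/1366 ≈ 1.7343)
w(E) = 20 + 5*E (w(E) = (E + 4)*5 = (4 + E)*5 = 20 + 5*E)
J*w(q) = 2369*(20 + 5*(-3))/1366 = 2369*(20 - 15)/1366 = (2369/1366)*5 = 11845/1366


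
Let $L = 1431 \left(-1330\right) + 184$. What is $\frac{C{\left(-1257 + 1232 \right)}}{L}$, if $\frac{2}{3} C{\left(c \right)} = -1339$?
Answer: $\frac{4017}{3806092} \approx 0.0010554$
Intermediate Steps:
$C{\left(c \right)} = - \frac{4017}{2}$ ($C{\left(c \right)} = \frac{3}{2} \left(-1339\right) = - \frac{4017}{2}$)
$L = -1903046$ ($L = -1903230 + 184 = -1903046$)
$\frac{C{\left(-1257 + 1232 \right)}}{L} = - \frac{4017}{2 \left(-1903046\right)} = \left(- \frac{4017}{2}\right) \left(- \frac{1}{1903046}\right) = \frac{4017}{3806092}$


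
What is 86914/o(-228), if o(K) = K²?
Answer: 43457/25992 ≈ 1.6719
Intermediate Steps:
86914/o(-228) = 86914/((-228)²) = 86914/51984 = 86914*(1/51984) = 43457/25992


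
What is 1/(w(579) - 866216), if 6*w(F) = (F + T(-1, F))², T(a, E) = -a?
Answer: -3/2430448 ≈ -1.2343e-6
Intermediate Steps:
w(F) = (1 + F)²/6 (w(F) = (F - 1*(-1))²/6 = (F + 1)²/6 = (1 + F)²/6)
1/(w(579) - 866216) = 1/((1 + 579)²/6 - 866216) = 1/((⅙)*580² - 866216) = 1/((⅙)*336400 - 866216) = 1/(168200/3 - 866216) = 1/(-2430448/3) = -3/2430448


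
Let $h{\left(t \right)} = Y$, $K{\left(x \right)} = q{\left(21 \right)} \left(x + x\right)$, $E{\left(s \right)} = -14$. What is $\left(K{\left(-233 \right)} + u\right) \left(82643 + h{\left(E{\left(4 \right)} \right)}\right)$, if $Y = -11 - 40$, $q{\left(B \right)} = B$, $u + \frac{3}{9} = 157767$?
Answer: $\frac{36666057664}{3} \approx 1.2222 \cdot 10^{10}$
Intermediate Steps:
$u = \frac{473300}{3}$ ($u = - \frac{1}{3} + 157767 = \frac{473300}{3} \approx 1.5777 \cdot 10^{5}$)
$Y = -51$ ($Y = -11 - 40 = -51$)
$K{\left(x \right)} = 42 x$ ($K{\left(x \right)} = 21 \left(x + x\right) = 21 \cdot 2 x = 42 x$)
$h{\left(t \right)} = -51$
$\left(K{\left(-233 \right)} + u\right) \left(82643 + h{\left(E{\left(4 \right)} \right)}\right) = \left(42 \left(-233\right) + \frac{473300}{3}\right) \left(82643 - 51\right) = \left(-9786 + \frac{473300}{3}\right) 82592 = \frac{443942}{3} \cdot 82592 = \frac{36666057664}{3}$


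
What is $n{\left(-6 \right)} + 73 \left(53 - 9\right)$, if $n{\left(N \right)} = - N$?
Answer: $3218$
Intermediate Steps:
$n{\left(-6 \right)} + 73 \left(53 - 9\right) = \left(-1\right) \left(-6\right) + 73 \left(53 - 9\right) = 6 + 73 \cdot 44 = 6 + 3212 = 3218$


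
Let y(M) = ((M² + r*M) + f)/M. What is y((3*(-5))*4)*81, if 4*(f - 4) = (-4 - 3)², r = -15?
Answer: -97551/16 ≈ -6096.9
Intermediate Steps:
f = 65/4 (f = 4 + (-4 - 3)²/4 = 4 + (¼)*(-7)² = 4 + (¼)*49 = 4 + 49/4 = 65/4 ≈ 16.250)
y(M) = (65/4 + M² - 15*M)/M (y(M) = ((M² - 15*M) + 65/4)/M = (65/4 + M² - 15*M)/M)
y((3*(-5))*4)*81 = (-15 + (3*(-5))*4 + 65/(4*(((3*(-5))*4))))*81 = (-15 - 15*4 + 65/(4*((-15*4))))*81 = (-15 - 60 + (65/4)/(-60))*81 = (-15 - 60 + (65/4)*(-1/60))*81 = (-15 - 60 - 13/48)*81 = -3613/48*81 = -97551/16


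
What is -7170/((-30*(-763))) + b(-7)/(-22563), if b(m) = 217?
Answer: -50992/157941 ≈ -0.32285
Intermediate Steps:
-7170/((-30*(-763))) + b(-7)/(-22563) = -7170/((-30*(-763))) + 217/(-22563) = -7170/22890 + 217*(-1/22563) = -7170*1/22890 - 217/22563 = -239/763 - 217/22563 = -50992/157941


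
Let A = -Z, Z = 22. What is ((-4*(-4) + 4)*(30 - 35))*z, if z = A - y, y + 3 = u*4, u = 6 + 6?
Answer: 6700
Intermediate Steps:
A = -22 (A = -1*22 = -22)
u = 12
y = 45 (y = -3 + 12*4 = -3 + 48 = 45)
z = -67 (z = -22 - 1*45 = -22 - 45 = -67)
((-4*(-4) + 4)*(30 - 35))*z = ((-4*(-4) + 4)*(30 - 35))*(-67) = ((16 + 4)*(-5))*(-67) = (20*(-5))*(-67) = -100*(-67) = 6700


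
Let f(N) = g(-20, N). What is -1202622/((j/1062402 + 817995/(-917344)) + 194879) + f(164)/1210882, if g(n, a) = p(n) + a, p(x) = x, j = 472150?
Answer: -354800081952183606100056/57494590093567349308021 ≈ -6.1710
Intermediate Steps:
g(n, a) = a + n (g(n, a) = n + a = a + n)
f(N) = -20 + N (f(N) = N - 20 = -20 + N)
-1202622/((j/1062402 + 817995/(-917344)) + 194879) + f(164)/1210882 = -1202622/((472150/1062402 + 817995/(-917344)) + 194879) + (-20 + 164)/1210882 = -1202622/((472150*(1/1062402) + 817995*(-1/917344)) + 194879) + 144*(1/1210882) = -1202622/((236075/531201 - 817995/917344) + 194879) + 72/605441 = -1202622/(-217957777195/487294050144 + 194879) + 72/605441 = -1202622/94963159240235381/487294050144 + 72/605441 = -1202622*487294050144/94963159240235381 + 72/605441 = -586030545172277568/94963159240235381 + 72/605441 = -354800081952183606100056/57494590093567349308021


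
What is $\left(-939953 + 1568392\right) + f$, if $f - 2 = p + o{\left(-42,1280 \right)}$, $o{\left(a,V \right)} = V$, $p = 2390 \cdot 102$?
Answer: $873501$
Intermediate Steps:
$p = 243780$
$f = 245062$ ($f = 2 + \left(243780 + 1280\right) = 2 + 245060 = 245062$)
$\left(-939953 + 1568392\right) + f = \left(-939953 + 1568392\right) + 245062 = 628439 + 245062 = 873501$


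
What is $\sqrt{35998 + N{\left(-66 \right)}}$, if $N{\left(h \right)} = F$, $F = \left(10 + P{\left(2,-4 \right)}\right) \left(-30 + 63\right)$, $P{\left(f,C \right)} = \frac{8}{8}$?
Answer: $\sqrt{36361} \approx 190.69$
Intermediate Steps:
$P{\left(f,C \right)} = 1$ ($P{\left(f,C \right)} = 8 \cdot \frac{1}{8} = 1$)
$F = 363$ ($F = \left(10 + 1\right) \left(-30 + 63\right) = 11 \cdot 33 = 363$)
$N{\left(h \right)} = 363$
$\sqrt{35998 + N{\left(-66 \right)}} = \sqrt{35998 + 363} = \sqrt{36361}$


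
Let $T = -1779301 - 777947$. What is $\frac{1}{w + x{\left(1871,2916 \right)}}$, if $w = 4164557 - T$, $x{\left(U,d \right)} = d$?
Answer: $\frac{1}{6724721} \approx 1.4871 \cdot 10^{-7}$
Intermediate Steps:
$T = -2557248$
$w = 6721805$ ($w = 4164557 - -2557248 = 4164557 + 2557248 = 6721805$)
$\frac{1}{w + x{\left(1871,2916 \right)}} = \frac{1}{6721805 + 2916} = \frac{1}{6724721}$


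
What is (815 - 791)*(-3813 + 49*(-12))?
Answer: -105624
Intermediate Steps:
(815 - 791)*(-3813 + 49*(-12)) = 24*(-3813 - 588) = 24*(-4401) = -105624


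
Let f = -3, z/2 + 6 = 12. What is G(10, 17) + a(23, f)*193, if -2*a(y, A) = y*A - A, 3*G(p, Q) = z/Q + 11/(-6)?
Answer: 1948799/306 ≈ 6368.6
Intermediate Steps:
z = 12 (z = -12 + 2*12 = -12 + 24 = 12)
G(p, Q) = -11/18 + 4/Q (G(p, Q) = (12/Q + 11/(-6))/3 = (12/Q + 11*(-⅙))/3 = (12/Q - 11/6)/3 = (-11/6 + 12/Q)/3 = -11/18 + 4/Q)
a(y, A) = A/2 - A*y/2 (a(y, A) = -(y*A - A)/2 = -(A*y - A)/2 = -(-A + A*y)/2 = A/2 - A*y/2)
G(10, 17) + a(23, f)*193 = (-11/18 + 4/17) + ((½)*(-3)*(1 - 1*23))*193 = (-11/18 + 4*(1/17)) + ((½)*(-3)*(1 - 23))*193 = (-11/18 + 4/17) + ((½)*(-3)*(-22))*193 = -115/306 + 33*193 = -115/306 + 6369 = 1948799/306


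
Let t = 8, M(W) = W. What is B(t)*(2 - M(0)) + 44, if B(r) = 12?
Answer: 68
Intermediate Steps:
B(t)*(2 - M(0)) + 44 = 12*(2 - 1*0) + 44 = 12*(2 + 0) + 44 = 12*2 + 44 = 24 + 44 = 68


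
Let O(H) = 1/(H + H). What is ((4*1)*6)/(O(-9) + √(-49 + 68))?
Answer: 432/6155 + 7776*√19/6155 ≈ 5.5771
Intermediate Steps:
O(H) = 1/(2*H)
((4*1)*6)/(O(-9) + √(-49 + 68)) = ((4*1)*6)/((½)/(-9) + √(-49 + 68)) = (4*6)/((½)*(-⅑) + √19) = 24/(-1/18 + √19)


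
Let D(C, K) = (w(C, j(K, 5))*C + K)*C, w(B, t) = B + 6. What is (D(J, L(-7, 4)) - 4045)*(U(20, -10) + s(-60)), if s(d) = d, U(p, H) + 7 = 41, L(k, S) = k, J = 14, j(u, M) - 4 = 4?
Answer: 5798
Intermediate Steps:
j(u, M) = 8 (j(u, M) = 4 + 4 = 8)
w(B, t) = 6 + B
U(p, H) = 34 (U(p, H) = -7 + 41 = 34)
D(C, K) = C*(K + C*(6 + C)) (D(C, K) = ((6 + C)*C + K)*C = (C*(6 + C) + K)*C = (K + C*(6 + C))*C = C*(K + C*(6 + C)))
(D(J, L(-7, 4)) - 4045)*(U(20, -10) + s(-60)) = (14*(-7 + 14*(6 + 14)) - 4045)*(34 - 60) = (14*(-7 + 14*20) - 4045)*(-26) = (14*(-7 + 280) - 4045)*(-26) = (14*273 - 4045)*(-26) = (3822 - 4045)*(-26) = -223*(-26) = 5798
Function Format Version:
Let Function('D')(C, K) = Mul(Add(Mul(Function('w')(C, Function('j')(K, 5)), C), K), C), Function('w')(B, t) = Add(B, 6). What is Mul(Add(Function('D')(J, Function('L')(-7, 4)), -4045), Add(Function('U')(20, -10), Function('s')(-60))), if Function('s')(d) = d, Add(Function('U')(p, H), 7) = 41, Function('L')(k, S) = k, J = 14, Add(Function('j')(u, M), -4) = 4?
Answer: 5798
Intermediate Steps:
Function('j')(u, M) = 8 (Function('j')(u, M) = Add(4, 4) = 8)
Function('w')(B, t) = Add(6, B)
Function('U')(p, H) = 34 (Function('U')(p, H) = Add(-7, 41) = 34)
Function('D')(C, K) = Mul(C, Add(K, Mul(C, Add(6, C)))) (Function('D')(C, K) = Mul(Add(Mul(Add(6, C), C), K), C) = Mul(Add(Mul(C, Add(6, C)), K), C) = Mul(Add(K, Mul(C, Add(6, C))), C) = Mul(C, Add(K, Mul(C, Add(6, C)))))
Mul(Add(Function('D')(J, Function('L')(-7, 4)), -4045), Add(Function('U')(20, -10), Function('s')(-60))) = Mul(Add(Mul(14, Add(-7, Mul(14, Add(6, 14)))), -4045), Add(34, -60)) = Mul(Add(Mul(14, Add(-7, Mul(14, 20))), -4045), -26) = Mul(Add(Mul(14, Add(-7, 280)), -4045), -26) = Mul(Add(Mul(14, 273), -4045), -26) = Mul(Add(3822, -4045), -26) = Mul(-223, -26) = 5798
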